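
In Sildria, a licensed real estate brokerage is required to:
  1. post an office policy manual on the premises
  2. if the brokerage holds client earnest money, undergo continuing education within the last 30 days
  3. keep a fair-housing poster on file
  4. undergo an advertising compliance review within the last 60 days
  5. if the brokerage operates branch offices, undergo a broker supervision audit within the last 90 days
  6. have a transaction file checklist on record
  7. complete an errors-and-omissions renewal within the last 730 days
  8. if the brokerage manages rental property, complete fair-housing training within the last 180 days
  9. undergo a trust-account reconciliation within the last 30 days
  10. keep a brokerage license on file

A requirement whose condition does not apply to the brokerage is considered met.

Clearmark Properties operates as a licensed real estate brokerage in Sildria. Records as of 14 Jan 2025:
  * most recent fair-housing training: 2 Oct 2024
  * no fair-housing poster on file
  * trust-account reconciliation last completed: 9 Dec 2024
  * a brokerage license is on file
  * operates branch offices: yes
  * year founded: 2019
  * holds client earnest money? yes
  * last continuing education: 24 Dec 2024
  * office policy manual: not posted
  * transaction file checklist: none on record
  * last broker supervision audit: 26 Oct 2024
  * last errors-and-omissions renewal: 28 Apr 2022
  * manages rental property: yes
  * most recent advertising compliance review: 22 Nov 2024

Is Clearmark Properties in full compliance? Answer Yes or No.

1. office policy manual absent → not met
2. condition 'holds client earnest money' holds; continuing education 21 days ago vs limit 30 → met
3. fair-housing poster absent → not met
4. advertising compliance review 53 days ago vs limit 60 → met
5. condition 'operates branch offices' holds; broker supervision audit 80 days ago vs limit 90 → met
6. transaction file checklist absent → not met
7. errors-and-omissions renewal 992 days ago vs limit 730 → not met
8. condition 'manages rental property' holds; fair-housing training 104 days ago vs limit 180 → met
9. trust-account reconciliation 36 days ago vs limit 30 → not met
10. brokerage license present → met
Not met: 1, 3, 6, 7, 9

No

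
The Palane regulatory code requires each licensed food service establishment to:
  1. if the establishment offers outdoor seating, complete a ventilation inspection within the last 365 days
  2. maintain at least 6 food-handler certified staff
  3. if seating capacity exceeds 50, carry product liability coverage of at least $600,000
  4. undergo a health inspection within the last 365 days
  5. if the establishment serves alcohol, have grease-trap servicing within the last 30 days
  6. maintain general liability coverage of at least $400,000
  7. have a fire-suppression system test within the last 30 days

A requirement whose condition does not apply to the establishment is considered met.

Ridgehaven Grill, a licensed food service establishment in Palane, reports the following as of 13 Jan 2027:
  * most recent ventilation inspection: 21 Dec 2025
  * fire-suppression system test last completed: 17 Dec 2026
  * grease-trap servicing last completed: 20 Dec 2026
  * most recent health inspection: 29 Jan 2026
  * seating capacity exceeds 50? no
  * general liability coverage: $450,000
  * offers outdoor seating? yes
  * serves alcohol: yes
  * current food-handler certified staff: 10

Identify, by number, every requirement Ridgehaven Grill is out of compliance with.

1

1. condition 'offers outdoor seating' holds; ventilation inspection 388 days ago vs limit 365 → not met
2. food-handler certified staff 10 ≥ 6 → met
3. condition 'seating capacity exceeds 50' does not hold → requirement n/a → met
4. health inspection 349 days ago vs limit 365 → met
5. condition 'serves alcohol' holds; grease-trap servicing 24 days ago vs limit 30 → met
6. general liability coverage $450,000 ≥ $400,000 → met
7. fire-suppression system test 27 days ago vs limit 30 → met
Not met: 1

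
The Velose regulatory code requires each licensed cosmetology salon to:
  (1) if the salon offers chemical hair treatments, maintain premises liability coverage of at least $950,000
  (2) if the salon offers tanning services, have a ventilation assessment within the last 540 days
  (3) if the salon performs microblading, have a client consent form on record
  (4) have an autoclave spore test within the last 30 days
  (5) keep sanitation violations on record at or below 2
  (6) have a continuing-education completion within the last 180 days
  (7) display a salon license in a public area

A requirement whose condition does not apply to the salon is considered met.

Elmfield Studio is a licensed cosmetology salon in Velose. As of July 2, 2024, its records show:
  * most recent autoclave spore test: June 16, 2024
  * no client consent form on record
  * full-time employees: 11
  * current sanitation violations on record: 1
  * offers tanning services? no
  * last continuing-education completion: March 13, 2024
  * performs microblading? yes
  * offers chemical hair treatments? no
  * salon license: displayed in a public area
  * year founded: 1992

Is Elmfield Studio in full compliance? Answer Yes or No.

No

1. condition 'offers chemical hair treatments' does not hold → requirement n/a → met
2. condition 'offers tanning services' does not hold → requirement n/a → met
3. condition 'performs microblading' holds; client consent form absent → not met
4. autoclave spore test 16 days ago vs limit 30 → met
5. sanitation violations on record 1 ≤ 2 → met
6. continuing-education completion 111 days ago vs limit 180 → met
7. salon license present → met
Not met: 3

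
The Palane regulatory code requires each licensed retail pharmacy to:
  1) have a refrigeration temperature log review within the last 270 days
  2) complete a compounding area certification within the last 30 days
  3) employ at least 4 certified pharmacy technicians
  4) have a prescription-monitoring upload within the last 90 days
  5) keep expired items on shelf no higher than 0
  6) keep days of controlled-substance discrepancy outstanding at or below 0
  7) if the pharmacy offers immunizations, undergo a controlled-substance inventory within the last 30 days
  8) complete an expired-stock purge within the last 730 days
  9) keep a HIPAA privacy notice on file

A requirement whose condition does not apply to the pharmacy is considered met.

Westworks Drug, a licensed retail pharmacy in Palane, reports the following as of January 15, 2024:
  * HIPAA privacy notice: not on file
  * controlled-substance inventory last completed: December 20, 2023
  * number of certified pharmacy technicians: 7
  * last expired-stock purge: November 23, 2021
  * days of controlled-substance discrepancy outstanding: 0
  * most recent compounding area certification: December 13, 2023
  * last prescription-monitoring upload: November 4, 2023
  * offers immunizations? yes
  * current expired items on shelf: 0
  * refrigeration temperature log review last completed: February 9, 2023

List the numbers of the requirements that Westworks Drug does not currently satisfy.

1. refrigeration temperature log review 340 days ago vs limit 270 → not met
2. compounding area certification 33 days ago vs limit 30 → not met
3. certified pharmacy technicians 7 ≥ 4 → met
4. prescription-monitoring upload 72 days ago vs limit 90 → met
5. expired items on shelf 0 ≤ 0 → met
6. days of controlled-substance discrepancy outstanding 0 ≤ 0 → met
7. condition 'offers immunizations' holds; controlled-substance inventory 26 days ago vs limit 30 → met
8. expired-stock purge 783 days ago vs limit 730 → not met
9. HIPAA privacy notice absent → not met
Not met: 1, 2, 8, 9

1, 2, 8, 9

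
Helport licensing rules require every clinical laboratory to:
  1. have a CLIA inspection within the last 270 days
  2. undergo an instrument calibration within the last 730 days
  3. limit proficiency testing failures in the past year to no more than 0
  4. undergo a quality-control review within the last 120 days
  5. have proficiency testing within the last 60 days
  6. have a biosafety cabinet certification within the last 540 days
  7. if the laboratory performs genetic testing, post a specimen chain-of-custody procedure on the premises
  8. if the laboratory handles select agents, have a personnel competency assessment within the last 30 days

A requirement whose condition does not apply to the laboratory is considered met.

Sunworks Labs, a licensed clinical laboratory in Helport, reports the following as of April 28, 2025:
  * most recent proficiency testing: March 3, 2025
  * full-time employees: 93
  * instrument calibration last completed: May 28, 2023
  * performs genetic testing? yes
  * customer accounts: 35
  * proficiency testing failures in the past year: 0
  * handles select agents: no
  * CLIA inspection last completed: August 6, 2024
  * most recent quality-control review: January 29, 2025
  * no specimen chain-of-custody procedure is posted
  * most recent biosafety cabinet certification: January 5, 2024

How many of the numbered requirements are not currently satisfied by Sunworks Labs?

1

1. CLIA inspection 265 days ago vs limit 270 → met
2. instrument calibration 701 days ago vs limit 730 → met
3. proficiency testing failures in the past year 0 ≤ 0 → met
4. quality-control review 89 days ago vs limit 120 → met
5. proficiency testing 56 days ago vs limit 60 → met
6. biosafety cabinet certification 479 days ago vs limit 540 → met
7. condition 'performs genetic testing' holds; specimen chain-of-custody procedure absent → not met
8. condition 'handles select agents' does not hold → requirement n/a → met
Not met: 1 of 8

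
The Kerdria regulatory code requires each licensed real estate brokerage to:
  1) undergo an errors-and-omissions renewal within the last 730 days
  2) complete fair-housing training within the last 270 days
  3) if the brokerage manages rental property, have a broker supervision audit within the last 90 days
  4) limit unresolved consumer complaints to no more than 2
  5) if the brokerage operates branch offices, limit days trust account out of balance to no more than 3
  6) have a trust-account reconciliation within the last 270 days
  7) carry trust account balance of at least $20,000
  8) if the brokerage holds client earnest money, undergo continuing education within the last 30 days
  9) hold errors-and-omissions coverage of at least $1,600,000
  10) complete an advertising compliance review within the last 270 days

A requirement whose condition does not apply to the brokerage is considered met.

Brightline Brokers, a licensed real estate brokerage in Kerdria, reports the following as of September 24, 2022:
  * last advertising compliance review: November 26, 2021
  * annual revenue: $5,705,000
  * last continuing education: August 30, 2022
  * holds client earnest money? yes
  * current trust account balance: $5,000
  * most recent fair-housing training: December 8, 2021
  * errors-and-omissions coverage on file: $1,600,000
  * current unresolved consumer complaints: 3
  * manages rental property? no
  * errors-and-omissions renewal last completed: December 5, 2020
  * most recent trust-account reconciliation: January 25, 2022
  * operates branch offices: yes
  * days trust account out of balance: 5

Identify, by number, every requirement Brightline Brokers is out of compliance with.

1. errors-and-omissions renewal 658 days ago vs limit 730 → met
2. fair-housing training 290 days ago vs limit 270 → not met
3. condition 'manages rental property' does not hold → requirement n/a → met
4. unresolved consumer complaints 3 > 2 → not met
5. condition 'operates branch offices' holds; days trust account out of balance 5 > 3 → not met
6. trust-account reconciliation 242 days ago vs limit 270 → met
7. trust account balance $5,000 < $20,000 → not met
8. condition 'holds client earnest money' holds; continuing education 25 days ago vs limit 30 → met
9. errors-and-omissions coverage $1,600,000 ≥ $1,600,000 → met
10. advertising compliance review 302 days ago vs limit 270 → not met
Not met: 2, 4, 5, 7, 10

2, 4, 5, 7, 10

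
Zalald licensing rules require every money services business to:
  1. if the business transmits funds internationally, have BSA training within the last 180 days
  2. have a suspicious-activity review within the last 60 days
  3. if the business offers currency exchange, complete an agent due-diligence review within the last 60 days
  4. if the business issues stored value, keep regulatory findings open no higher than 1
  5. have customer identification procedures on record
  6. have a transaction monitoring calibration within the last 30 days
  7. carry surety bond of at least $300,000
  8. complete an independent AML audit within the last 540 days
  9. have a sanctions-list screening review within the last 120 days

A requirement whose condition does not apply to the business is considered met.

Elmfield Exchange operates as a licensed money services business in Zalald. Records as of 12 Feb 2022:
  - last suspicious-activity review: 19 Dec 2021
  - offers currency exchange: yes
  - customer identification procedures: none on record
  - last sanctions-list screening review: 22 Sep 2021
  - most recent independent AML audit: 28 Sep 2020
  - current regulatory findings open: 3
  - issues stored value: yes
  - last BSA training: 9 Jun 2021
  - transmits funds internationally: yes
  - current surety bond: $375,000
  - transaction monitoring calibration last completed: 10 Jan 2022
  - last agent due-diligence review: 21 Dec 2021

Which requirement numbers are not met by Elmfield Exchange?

1, 4, 5, 6, 9

1. condition 'transmits funds internationally' holds; BSA training 248 days ago vs limit 180 → not met
2. suspicious-activity review 55 days ago vs limit 60 → met
3. condition 'offers currency exchange' holds; agent due-diligence review 53 days ago vs limit 60 → met
4. condition 'issues stored value' holds; regulatory findings open 3 > 1 → not met
5. customer identification procedures absent → not met
6. transaction monitoring calibration 33 days ago vs limit 30 → not met
7. surety bond $375,000 ≥ $300,000 → met
8. independent AML audit 502 days ago vs limit 540 → met
9. sanctions-list screening review 143 days ago vs limit 120 → not met
Not met: 1, 4, 5, 6, 9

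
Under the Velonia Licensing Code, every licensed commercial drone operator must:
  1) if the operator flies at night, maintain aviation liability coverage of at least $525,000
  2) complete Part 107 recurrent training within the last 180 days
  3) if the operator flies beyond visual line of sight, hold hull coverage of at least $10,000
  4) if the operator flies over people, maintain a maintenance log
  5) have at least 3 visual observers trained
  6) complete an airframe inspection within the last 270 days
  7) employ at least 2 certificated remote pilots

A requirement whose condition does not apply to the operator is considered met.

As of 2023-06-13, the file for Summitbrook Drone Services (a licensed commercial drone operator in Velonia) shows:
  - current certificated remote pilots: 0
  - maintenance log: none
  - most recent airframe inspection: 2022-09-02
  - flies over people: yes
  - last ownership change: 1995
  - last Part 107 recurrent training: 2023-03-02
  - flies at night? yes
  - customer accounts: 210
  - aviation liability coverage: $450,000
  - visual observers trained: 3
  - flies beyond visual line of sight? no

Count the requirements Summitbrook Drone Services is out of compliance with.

1. condition 'flies at night' holds; aviation liability coverage $450,000 < $525,000 → not met
2. Part 107 recurrent training 103 days ago vs limit 180 → met
3. condition 'flies beyond visual line of sight' does not hold → requirement n/a → met
4. condition 'flies over people' holds; maintenance log absent → not met
5. visual observers trained 3 ≥ 3 → met
6. airframe inspection 284 days ago vs limit 270 → not met
7. certificated remote pilots 0 < 2 → not met
Not met: 4 of 7

4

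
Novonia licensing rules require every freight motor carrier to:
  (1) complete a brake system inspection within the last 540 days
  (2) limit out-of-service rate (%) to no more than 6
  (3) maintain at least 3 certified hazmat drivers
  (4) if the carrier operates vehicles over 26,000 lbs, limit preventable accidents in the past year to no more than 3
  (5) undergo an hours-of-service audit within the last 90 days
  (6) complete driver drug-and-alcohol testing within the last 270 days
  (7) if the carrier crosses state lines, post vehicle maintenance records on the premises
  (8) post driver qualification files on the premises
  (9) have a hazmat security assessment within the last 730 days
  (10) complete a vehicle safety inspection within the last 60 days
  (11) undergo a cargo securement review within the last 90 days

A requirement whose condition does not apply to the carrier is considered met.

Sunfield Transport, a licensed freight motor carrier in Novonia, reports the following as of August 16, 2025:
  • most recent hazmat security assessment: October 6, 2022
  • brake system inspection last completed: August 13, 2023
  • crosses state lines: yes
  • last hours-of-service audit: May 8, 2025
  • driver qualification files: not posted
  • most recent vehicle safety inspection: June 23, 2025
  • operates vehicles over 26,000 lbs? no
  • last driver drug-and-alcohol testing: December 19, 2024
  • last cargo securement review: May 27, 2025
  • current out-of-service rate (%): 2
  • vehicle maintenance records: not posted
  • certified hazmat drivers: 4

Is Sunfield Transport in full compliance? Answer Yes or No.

1. brake system inspection 734 days ago vs limit 540 → not met
2. out-of-service rate (%) 2 ≤ 6 → met
3. certified hazmat drivers 4 ≥ 3 → met
4. condition 'operates vehicles over 26,000 lbs' does not hold → requirement n/a → met
5. hours-of-service audit 100 days ago vs limit 90 → not met
6. driver drug-and-alcohol testing 240 days ago vs limit 270 → met
7. condition 'crosses state lines' holds; vehicle maintenance records absent → not met
8. driver qualification files absent → not met
9. hazmat security assessment 1045 days ago vs limit 730 → not met
10. vehicle safety inspection 54 days ago vs limit 60 → met
11. cargo securement review 81 days ago vs limit 90 → met
Not met: 1, 5, 7, 8, 9

No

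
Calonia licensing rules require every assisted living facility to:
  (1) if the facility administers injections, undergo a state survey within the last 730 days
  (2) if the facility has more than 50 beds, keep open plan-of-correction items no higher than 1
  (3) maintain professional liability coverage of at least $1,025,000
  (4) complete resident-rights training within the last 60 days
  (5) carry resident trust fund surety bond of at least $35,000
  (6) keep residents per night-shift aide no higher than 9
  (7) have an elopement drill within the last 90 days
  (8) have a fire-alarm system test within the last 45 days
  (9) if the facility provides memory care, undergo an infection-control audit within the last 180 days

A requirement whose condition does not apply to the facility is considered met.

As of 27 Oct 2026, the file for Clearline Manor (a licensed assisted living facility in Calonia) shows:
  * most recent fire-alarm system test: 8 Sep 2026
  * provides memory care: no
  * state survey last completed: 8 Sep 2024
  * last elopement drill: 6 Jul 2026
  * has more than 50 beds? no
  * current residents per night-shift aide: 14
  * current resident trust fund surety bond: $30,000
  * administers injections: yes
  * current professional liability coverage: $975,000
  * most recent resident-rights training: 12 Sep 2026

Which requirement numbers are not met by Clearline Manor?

1. condition 'administers injections' holds; state survey 779 days ago vs limit 730 → not met
2. condition 'has more than 50 beds' does not hold → requirement n/a → met
3. professional liability coverage $975,000 < $1,025,000 → not met
4. resident-rights training 45 days ago vs limit 60 → met
5. resident trust fund surety bond $30,000 < $35,000 → not met
6. residents per night-shift aide 14 > 9 → not met
7. elopement drill 113 days ago vs limit 90 → not met
8. fire-alarm system test 49 days ago vs limit 45 → not met
9. condition 'provides memory care' does not hold → requirement n/a → met
Not met: 1, 3, 5, 6, 7, 8

1, 3, 5, 6, 7, 8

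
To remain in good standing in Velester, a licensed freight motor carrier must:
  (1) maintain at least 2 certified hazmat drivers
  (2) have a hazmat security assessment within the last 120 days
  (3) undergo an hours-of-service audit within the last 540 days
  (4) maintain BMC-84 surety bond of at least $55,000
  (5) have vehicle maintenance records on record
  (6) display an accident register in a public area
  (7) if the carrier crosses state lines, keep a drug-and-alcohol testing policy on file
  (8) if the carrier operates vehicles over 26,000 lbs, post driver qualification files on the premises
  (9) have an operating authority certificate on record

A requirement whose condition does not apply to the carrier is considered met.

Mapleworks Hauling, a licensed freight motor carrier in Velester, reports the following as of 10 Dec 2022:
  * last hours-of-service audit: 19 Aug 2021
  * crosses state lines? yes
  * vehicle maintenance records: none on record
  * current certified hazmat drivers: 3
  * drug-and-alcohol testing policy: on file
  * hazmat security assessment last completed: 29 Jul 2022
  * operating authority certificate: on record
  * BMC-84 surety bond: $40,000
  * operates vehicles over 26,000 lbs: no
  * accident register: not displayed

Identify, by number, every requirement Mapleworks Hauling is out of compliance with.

1. certified hazmat drivers 3 ≥ 2 → met
2. hazmat security assessment 134 days ago vs limit 120 → not met
3. hours-of-service audit 478 days ago vs limit 540 → met
4. BMC-84 surety bond $40,000 < $55,000 → not met
5. vehicle maintenance records absent → not met
6. accident register absent → not met
7. condition 'crosses state lines' holds; drug-and-alcohol testing policy present → met
8. condition 'operates vehicles over 26,000 lbs' does not hold → requirement n/a → met
9. operating authority certificate present → met
Not met: 2, 4, 5, 6

2, 4, 5, 6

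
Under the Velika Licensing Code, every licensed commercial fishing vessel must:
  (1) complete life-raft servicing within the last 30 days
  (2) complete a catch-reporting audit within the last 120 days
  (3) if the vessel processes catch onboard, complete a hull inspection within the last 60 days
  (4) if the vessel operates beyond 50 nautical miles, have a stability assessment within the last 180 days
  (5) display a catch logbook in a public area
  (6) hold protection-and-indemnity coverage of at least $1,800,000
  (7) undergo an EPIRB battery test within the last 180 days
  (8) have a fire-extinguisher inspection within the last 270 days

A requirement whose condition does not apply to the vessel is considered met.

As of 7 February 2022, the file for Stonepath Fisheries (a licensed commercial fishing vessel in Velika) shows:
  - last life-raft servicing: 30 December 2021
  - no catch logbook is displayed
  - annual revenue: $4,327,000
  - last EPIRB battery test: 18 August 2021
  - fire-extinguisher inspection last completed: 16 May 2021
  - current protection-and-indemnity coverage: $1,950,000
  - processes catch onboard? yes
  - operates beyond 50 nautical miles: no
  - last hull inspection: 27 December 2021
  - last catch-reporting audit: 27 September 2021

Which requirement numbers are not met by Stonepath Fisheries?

1. life-raft servicing 39 days ago vs limit 30 → not met
2. catch-reporting audit 133 days ago vs limit 120 → not met
3. condition 'processes catch onboard' holds; hull inspection 42 days ago vs limit 60 → met
4. condition 'operates beyond 50 nautical miles' does not hold → requirement n/a → met
5. catch logbook absent → not met
6. protection-and-indemnity coverage $1,950,000 ≥ $1,800,000 → met
7. EPIRB battery test 173 days ago vs limit 180 → met
8. fire-extinguisher inspection 267 days ago vs limit 270 → met
Not met: 1, 2, 5

1, 2, 5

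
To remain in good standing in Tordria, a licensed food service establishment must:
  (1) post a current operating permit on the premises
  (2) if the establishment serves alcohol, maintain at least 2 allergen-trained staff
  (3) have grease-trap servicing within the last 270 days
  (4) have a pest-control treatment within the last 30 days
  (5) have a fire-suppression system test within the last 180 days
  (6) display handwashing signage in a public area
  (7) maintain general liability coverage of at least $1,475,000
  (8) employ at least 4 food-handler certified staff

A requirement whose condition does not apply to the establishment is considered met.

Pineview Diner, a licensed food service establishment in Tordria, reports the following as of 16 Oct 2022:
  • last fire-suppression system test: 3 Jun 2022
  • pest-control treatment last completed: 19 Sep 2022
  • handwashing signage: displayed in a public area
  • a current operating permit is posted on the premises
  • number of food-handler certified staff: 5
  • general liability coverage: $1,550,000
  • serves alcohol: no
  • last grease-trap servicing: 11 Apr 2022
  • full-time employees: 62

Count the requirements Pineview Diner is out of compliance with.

1. current operating permit present → met
2. condition 'serves alcohol' does not hold → requirement n/a → met
3. grease-trap servicing 188 days ago vs limit 270 → met
4. pest-control treatment 27 days ago vs limit 30 → met
5. fire-suppression system test 135 days ago vs limit 180 → met
6. handwashing signage present → met
7. general liability coverage $1,550,000 ≥ $1,475,000 → met
8. food-handler certified staff 5 ≥ 4 → met
Not met: 0 of 8

0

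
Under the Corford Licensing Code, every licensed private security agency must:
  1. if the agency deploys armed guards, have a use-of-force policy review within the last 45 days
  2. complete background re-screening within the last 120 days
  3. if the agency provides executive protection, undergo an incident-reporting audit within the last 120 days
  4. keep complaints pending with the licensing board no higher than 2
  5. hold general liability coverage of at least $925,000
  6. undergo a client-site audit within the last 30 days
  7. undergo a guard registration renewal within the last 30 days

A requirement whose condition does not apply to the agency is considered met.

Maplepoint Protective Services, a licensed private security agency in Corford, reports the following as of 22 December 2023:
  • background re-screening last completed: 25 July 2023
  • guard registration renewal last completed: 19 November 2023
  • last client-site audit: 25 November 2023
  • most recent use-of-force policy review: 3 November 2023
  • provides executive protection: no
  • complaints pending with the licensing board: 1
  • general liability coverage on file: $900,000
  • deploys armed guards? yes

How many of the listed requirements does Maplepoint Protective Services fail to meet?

4

1. condition 'deploys armed guards' holds; use-of-force policy review 49 days ago vs limit 45 → not met
2. background re-screening 150 days ago vs limit 120 → not met
3. condition 'provides executive protection' does not hold → requirement n/a → met
4. complaints pending with the licensing board 1 ≤ 2 → met
5. general liability coverage $900,000 < $925,000 → not met
6. client-site audit 27 days ago vs limit 30 → met
7. guard registration renewal 33 days ago vs limit 30 → not met
Not met: 4 of 7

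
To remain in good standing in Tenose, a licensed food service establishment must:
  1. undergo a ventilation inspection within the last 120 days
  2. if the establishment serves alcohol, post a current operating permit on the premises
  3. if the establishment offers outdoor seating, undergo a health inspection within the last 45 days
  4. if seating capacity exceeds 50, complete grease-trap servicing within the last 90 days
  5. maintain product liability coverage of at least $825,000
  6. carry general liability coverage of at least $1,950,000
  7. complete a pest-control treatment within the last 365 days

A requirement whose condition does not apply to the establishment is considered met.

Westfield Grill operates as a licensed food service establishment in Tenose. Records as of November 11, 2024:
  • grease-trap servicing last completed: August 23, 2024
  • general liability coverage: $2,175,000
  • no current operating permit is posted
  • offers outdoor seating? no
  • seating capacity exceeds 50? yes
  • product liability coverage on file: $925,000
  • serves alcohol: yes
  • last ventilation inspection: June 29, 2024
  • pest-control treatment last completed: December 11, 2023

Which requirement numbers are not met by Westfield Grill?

1. ventilation inspection 135 days ago vs limit 120 → not met
2. condition 'serves alcohol' holds; current operating permit absent → not met
3. condition 'offers outdoor seating' does not hold → requirement n/a → met
4. condition 'seating capacity exceeds 50' holds; grease-trap servicing 80 days ago vs limit 90 → met
5. product liability coverage $925,000 ≥ $825,000 → met
6. general liability coverage $2,175,000 ≥ $1,950,000 → met
7. pest-control treatment 336 days ago vs limit 365 → met
Not met: 1, 2

1, 2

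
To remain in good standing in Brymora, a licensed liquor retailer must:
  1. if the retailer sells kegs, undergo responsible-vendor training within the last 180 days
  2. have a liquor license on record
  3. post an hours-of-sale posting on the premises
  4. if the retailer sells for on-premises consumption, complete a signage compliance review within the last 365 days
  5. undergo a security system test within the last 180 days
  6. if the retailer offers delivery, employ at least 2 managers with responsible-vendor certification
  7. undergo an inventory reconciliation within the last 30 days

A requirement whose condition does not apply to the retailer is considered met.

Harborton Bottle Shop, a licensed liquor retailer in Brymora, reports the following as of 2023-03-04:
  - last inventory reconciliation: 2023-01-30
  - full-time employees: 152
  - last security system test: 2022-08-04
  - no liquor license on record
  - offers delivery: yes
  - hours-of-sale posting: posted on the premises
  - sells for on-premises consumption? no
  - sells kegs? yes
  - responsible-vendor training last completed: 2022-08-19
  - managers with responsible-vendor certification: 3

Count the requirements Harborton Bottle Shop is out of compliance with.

1. condition 'sells kegs' holds; responsible-vendor training 197 days ago vs limit 180 → not met
2. liquor license absent → not met
3. hours-of-sale posting present → met
4. condition 'sells for on-premises consumption' does not hold → requirement n/a → met
5. security system test 212 days ago vs limit 180 → not met
6. condition 'offers delivery' holds; managers with responsible-vendor certification 3 ≥ 2 → met
7. inventory reconciliation 33 days ago vs limit 30 → not met
Not met: 4 of 7

4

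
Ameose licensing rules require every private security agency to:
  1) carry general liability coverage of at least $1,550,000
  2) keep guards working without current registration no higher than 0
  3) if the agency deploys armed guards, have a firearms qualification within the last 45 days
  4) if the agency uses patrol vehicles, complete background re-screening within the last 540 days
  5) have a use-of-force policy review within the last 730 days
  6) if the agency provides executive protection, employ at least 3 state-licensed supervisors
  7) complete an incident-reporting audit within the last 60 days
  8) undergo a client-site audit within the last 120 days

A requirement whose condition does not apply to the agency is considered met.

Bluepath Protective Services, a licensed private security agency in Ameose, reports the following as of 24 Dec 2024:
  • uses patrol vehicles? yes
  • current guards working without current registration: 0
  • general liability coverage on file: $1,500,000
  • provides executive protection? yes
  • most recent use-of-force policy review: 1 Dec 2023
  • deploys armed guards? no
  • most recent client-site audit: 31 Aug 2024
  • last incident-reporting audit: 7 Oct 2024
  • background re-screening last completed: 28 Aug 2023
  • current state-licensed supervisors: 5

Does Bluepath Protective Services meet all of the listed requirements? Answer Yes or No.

No

1. general liability coverage $1,500,000 < $1,550,000 → not met
2. guards working without current registration 0 ≤ 0 → met
3. condition 'deploys armed guards' does not hold → requirement n/a → met
4. condition 'uses patrol vehicles' holds; background re-screening 484 days ago vs limit 540 → met
5. use-of-force policy review 389 days ago vs limit 730 → met
6. condition 'provides executive protection' holds; state-licensed supervisors 5 ≥ 3 → met
7. incident-reporting audit 78 days ago vs limit 60 → not met
8. client-site audit 115 days ago vs limit 120 → met
Not met: 1, 7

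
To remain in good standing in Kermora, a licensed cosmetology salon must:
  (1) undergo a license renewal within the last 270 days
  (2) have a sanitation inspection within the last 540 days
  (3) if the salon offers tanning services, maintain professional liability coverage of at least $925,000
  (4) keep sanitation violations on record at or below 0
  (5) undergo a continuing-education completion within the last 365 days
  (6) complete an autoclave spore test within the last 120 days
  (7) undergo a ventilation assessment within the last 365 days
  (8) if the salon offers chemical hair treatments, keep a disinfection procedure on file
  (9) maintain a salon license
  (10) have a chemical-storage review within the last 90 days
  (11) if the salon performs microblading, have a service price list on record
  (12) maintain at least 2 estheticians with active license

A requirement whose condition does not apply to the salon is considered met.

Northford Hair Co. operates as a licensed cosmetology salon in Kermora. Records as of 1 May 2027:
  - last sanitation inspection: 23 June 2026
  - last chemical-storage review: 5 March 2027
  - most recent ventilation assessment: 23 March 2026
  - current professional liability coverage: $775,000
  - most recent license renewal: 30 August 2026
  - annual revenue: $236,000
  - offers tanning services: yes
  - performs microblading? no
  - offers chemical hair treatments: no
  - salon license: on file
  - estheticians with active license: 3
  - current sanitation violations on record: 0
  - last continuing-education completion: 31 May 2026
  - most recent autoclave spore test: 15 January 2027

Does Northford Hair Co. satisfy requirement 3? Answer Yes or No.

3. condition 'offers tanning services' holds; professional liability coverage $775,000 < $925,000 → not met

No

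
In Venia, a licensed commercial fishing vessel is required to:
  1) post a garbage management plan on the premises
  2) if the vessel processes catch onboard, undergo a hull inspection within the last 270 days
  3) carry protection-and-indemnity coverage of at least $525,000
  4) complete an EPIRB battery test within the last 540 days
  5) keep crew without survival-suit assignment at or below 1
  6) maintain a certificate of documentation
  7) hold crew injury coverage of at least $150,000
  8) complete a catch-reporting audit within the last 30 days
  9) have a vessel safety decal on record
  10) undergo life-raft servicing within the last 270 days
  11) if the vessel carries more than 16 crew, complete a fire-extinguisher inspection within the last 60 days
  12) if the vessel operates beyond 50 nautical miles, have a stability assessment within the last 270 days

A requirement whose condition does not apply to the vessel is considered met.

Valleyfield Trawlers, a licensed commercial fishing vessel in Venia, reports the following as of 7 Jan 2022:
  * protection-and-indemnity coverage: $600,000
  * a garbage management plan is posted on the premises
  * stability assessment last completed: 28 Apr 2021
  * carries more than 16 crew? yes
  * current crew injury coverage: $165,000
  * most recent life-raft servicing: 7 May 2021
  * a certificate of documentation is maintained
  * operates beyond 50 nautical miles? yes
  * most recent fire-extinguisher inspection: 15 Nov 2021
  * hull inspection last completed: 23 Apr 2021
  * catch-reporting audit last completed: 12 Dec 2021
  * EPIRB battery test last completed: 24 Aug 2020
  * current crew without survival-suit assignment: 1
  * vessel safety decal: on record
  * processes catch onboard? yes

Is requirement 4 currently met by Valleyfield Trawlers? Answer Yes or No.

4. EPIRB battery test 501 days ago vs limit 540 → met

Yes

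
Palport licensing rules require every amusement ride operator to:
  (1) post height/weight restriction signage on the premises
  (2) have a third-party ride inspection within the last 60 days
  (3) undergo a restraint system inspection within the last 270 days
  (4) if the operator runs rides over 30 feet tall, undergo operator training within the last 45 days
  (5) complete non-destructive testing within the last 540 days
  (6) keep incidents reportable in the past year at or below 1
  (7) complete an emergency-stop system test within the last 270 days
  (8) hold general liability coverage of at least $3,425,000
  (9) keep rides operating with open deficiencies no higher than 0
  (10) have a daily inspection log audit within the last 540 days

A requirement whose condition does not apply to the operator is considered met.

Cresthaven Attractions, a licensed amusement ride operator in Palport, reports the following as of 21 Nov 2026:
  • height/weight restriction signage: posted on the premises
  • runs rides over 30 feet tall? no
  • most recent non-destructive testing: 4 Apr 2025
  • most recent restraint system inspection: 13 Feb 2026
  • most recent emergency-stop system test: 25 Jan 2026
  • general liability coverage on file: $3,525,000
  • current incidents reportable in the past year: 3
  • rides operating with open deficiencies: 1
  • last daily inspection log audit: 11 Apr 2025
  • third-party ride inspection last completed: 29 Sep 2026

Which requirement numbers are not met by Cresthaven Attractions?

1. height/weight restriction signage present → met
2. third-party ride inspection 53 days ago vs limit 60 → met
3. restraint system inspection 281 days ago vs limit 270 → not met
4. condition 'runs rides over 30 feet tall' does not hold → requirement n/a → met
5. non-destructive testing 596 days ago vs limit 540 → not met
6. incidents reportable in the past year 3 > 1 → not met
7. emergency-stop system test 300 days ago vs limit 270 → not met
8. general liability coverage $3,525,000 ≥ $3,425,000 → met
9. rides operating with open deficiencies 1 > 0 → not met
10. daily inspection log audit 589 days ago vs limit 540 → not met
Not met: 3, 5, 6, 7, 9, 10

3, 5, 6, 7, 9, 10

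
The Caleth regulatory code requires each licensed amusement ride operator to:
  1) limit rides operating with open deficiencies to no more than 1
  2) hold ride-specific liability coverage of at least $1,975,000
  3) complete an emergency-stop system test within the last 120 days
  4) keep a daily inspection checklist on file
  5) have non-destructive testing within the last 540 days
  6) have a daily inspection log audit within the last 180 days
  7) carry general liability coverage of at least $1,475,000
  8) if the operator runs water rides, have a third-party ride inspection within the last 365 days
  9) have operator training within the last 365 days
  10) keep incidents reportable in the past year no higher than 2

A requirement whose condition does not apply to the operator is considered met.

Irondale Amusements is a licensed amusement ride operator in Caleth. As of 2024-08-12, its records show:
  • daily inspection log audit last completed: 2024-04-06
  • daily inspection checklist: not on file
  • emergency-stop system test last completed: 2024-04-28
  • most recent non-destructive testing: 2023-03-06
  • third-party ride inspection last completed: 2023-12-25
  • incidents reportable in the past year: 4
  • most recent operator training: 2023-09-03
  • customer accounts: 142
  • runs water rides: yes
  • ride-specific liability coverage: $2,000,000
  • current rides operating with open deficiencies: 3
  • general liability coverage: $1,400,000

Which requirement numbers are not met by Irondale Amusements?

1, 4, 7, 10

1. rides operating with open deficiencies 3 > 1 → not met
2. ride-specific liability coverage $2,000,000 ≥ $1,975,000 → met
3. emergency-stop system test 106 days ago vs limit 120 → met
4. daily inspection checklist absent → not met
5. non-destructive testing 525 days ago vs limit 540 → met
6. daily inspection log audit 128 days ago vs limit 180 → met
7. general liability coverage $1,400,000 < $1,475,000 → not met
8. condition 'runs water rides' holds; third-party ride inspection 231 days ago vs limit 365 → met
9. operator training 344 days ago vs limit 365 → met
10. incidents reportable in the past year 4 > 2 → not met
Not met: 1, 4, 7, 10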